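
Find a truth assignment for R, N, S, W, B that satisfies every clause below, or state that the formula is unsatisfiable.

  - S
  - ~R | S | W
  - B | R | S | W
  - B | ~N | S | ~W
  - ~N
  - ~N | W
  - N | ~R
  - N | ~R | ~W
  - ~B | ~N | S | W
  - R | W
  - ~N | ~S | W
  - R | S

R = False; N = False; S = True; W = True; B = True

Unit clause (S) forces S = True.
Unit clause (~N) forces N = False.
In (N | ~R) only ~R is left, so R = False.
In (R | W) only W is left, so W = True.
Set B = True.
All clauses satisfied.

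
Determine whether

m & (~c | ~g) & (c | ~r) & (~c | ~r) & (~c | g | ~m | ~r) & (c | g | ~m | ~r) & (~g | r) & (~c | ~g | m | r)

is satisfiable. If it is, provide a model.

m: True; g: False; r: False; c: True

Unit clause (m) forces m = True.
Try g = True:
  (~c | ~g) forces c = False.
  (c | ~r) forces r = False.
  clause (~g | r) is falsified — backtrack.
So g = False.
Set r = False.
Set c = True.
All clauses satisfied.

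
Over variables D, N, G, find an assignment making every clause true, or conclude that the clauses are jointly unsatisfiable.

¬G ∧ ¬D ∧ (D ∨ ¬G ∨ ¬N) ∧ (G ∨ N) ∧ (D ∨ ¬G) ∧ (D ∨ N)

Unit clause (¬G) forces G = False.
Unit clause (¬D) forces D = False.
In (G ∨ N) only N is left, so N = True.
All clauses satisfied.

D: False, N: True, G: False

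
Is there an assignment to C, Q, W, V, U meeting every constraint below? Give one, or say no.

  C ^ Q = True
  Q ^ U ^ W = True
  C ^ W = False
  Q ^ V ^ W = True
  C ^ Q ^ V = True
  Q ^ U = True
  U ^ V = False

C = False, Q = True, W = False, V = False, U = False

C ^ Q = F ^ T = True ✓
Q ^ U ^ W = T ^ F ^ F = True ✓
C ^ W = F ^ F = False ✓
Q ^ V ^ W = T ^ F ^ F = True ✓
C ^ Q ^ V = F ^ T ^ F = True ✓
Q ^ U = T ^ F = True ✓
U ^ V = F ^ F = False ✓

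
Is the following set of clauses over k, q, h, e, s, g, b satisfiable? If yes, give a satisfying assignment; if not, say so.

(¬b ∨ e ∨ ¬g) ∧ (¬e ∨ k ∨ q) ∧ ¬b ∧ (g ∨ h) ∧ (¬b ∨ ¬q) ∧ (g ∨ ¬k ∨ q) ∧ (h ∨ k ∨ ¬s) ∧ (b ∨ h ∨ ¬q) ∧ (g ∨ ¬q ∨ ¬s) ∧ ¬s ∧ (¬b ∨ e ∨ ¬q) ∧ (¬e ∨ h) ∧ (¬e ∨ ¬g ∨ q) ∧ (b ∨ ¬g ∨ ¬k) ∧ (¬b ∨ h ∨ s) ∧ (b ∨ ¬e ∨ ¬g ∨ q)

Unit clause (¬b) forces b = False.
Unit clause (¬s) forces s = False.
Set k = False.
Set q = False.
  then (¬e ∨ k ∨ q) forces e = False.
Set h = True.
Set g = False.
All clauses satisfied.

k = False; q = False; h = True; e = False; s = False; g = False; b = False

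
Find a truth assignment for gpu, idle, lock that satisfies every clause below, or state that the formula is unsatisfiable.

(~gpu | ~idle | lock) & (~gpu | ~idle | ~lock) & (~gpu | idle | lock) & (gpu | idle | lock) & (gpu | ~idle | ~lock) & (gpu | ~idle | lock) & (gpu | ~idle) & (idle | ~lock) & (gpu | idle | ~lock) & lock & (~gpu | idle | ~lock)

Case lock = True:
  (idle | ~lock) forces idle = True.
  (~gpu | ~idle | ~lock) forces gpu = False.
  Clause (gpu | ~idle | ~lock) is falsified — contradiction.
Case lock = False:
  Clause (lock) is falsified — contradiction.
Both cases fail, so the formula is unsatisfiable.

No satisfying assignment exists.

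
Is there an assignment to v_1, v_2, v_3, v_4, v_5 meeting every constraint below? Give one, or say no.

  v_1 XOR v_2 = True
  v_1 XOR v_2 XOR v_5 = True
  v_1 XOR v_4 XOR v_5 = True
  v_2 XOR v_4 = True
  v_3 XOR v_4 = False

Adding constraints 2, 3, 4 mod 2: every variable appears an even number of times on the left, so the left side is 0.
But the right sides sum to 1 (mod 2). 0 ≠ 1 — the system is inconsistent.

The formula is unsatisfiable.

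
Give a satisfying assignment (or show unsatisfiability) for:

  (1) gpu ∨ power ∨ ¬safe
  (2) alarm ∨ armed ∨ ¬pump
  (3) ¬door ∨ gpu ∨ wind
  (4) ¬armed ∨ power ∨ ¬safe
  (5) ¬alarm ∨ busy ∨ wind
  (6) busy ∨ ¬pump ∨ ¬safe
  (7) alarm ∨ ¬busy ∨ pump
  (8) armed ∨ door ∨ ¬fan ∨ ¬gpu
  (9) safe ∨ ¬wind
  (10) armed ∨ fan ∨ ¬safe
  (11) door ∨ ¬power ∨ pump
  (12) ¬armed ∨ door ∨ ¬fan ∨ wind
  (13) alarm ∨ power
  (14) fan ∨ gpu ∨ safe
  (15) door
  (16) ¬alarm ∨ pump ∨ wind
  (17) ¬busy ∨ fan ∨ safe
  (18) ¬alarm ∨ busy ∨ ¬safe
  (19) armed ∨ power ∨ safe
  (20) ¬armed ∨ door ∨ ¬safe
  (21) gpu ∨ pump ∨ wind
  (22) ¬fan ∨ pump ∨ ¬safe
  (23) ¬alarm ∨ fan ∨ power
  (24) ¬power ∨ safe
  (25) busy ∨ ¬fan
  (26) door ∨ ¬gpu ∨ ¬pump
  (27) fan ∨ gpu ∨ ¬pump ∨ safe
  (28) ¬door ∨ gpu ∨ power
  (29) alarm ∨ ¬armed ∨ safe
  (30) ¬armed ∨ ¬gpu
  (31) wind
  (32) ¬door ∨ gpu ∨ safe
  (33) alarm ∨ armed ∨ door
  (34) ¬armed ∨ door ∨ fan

Unit clause (door) forces door = True.
Unit clause (wind) forces wind = True.
In (safe ∨ ¬wind) only safe is left, so safe = True.
Set pump = True.
  then (busy ∨ ¬pump ∨ ¬safe) forces busy = True.
Set power = True.
Set alarm = False.
  then (alarm ∨ armed ∨ ¬pump) forces armed = True.
  then (¬armed ∨ ¬gpu) forces gpu = False.
Set fan = False.
All clauses satisfied.

pump = True, power = True, alarm = False, wind = True, armed = True, gpu = False, door = True, safe = True, busy = True, fan = False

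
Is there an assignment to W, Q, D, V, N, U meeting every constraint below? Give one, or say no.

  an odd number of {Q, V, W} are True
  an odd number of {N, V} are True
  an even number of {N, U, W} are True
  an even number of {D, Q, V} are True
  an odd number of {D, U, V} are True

The formula is unsatisfiable.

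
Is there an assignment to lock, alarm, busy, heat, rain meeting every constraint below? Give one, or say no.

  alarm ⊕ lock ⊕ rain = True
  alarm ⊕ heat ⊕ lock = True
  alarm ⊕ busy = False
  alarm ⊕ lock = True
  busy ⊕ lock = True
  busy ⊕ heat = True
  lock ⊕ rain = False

lock = False, alarm = True, busy = True, heat = False, rain = False

alarm ⊕ lock ⊕ rain = T ⊕ F ⊕ F = True ✓
alarm ⊕ heat ⊕ lock = T ⊕ F ⊕ F = True ✓
alarm ⊕ busy = T ⊕ T = False ✓
alarm ⊕ lock = T ⊕ F = True ✓
busy ⊕ lock = T ⊕ F = True ✓
busy ⊕ heat = T ⊕ F = True ✓
lock ⊕ rain = F ⊕ F = False ✓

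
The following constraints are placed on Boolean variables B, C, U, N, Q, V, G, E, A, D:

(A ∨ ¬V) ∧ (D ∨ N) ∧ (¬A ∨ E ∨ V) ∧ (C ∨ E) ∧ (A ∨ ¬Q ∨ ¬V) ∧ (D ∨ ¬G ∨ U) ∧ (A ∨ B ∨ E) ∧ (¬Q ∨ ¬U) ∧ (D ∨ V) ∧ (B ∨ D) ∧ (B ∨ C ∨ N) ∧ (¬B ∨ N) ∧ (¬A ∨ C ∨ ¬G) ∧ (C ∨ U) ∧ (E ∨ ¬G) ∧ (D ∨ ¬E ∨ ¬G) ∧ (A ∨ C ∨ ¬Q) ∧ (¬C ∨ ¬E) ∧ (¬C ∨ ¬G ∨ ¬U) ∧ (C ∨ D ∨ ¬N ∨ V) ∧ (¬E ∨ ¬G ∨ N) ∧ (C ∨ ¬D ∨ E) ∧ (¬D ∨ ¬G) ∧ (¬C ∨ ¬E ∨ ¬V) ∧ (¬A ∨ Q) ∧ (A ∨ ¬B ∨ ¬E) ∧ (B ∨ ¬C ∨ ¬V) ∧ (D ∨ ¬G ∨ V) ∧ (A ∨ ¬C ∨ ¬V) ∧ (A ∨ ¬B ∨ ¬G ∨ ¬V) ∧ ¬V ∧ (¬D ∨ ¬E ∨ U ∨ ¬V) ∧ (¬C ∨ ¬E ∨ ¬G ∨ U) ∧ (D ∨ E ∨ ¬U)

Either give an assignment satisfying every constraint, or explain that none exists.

B = False, C = False, U = True, N = True, Q = False, V = False, G = False, E = True, A = False, D = True

Unit clause (¬V) forces V = False.
In (D ∨ V) only D is left, so D = True.
In (¬D ∨ ¬G) only ¬G is left, so G = False.
Set B = False.
Set C = False.
  then (C ∨ E) forces E = True.
  then (B ∨ C ∨ N) forces N = True.
  then (C ∨ U) forces U = True.
  then (¬Q ∨ ¬U) forces Q = False.
  then (¬A ∨ Q) forces A = False.
All clauses satisfied.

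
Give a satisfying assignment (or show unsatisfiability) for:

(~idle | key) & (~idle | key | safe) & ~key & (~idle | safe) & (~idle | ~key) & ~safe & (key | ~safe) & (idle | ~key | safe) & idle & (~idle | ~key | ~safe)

Case key = True:
  Clause (~key) is falsified — contradiction.
Case key = False:
  (~idle | key) forces idle = False.
  Clause (idle) is falsified — contradiction.
Both cases fail, so the formula is unsatisfiable.

Unsatisfiable — no assignment works.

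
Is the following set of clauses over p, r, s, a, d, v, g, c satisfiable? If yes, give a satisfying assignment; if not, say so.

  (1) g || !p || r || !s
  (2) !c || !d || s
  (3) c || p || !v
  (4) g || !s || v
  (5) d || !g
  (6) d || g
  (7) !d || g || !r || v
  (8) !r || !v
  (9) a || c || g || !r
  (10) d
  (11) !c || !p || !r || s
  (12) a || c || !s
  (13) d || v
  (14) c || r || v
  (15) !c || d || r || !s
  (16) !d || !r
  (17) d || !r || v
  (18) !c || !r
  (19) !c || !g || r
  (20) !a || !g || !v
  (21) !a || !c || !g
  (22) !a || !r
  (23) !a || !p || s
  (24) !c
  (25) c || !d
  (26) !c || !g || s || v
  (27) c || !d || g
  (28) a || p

The formula is unsatisfiable.

Case c = True:
  Clause (!c) is falsified — contradiction.
Case c = False:
  (d) forces d = True.
  Clause (c || !d) is falsified — contradiction.
Both cases fail, so the formula is unsatisfiable.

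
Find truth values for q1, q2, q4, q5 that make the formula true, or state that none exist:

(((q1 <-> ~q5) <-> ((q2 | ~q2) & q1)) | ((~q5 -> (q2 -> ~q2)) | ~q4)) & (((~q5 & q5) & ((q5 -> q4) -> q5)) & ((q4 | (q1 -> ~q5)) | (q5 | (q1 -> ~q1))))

Case q5 = True: the conjunct ~q5 is False.
Case q5 = False: the conjunct q5 is False.
Both cases fail — unsatisfiable.

UNSATISFIABLE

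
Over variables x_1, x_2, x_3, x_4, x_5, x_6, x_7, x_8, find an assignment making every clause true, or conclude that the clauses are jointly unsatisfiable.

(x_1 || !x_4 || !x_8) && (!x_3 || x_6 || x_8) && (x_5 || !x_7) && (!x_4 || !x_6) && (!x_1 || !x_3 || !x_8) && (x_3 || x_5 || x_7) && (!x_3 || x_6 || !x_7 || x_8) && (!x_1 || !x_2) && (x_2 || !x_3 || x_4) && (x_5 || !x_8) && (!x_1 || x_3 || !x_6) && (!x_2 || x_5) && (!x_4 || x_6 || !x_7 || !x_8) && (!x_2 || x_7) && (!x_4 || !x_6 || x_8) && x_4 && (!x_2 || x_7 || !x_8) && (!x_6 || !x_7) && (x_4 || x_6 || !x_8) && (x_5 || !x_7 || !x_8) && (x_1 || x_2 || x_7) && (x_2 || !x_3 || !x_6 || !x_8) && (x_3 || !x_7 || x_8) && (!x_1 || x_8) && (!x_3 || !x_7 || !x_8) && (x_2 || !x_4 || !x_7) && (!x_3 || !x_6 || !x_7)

x_1=T, x_2=F, x_3=F, x_4=T, x_5=T, x_6=F, x_7=F, x_8=T

Unit clause (x_4) forces x_4 = True.
In (!x_4 || !x_6) only !x_6 is left, so x_6 = False.
Set x_1 = True.
  then (!x_1 || !x_2) forces x_2 = False.
  then (!x_1 || x_8) forces x_8 = True.
  then (x_2 || !x_4 || !x_7) forces x_7 = False.
  then (!x_1 || !x_3 || !x_8) forces x_3 = False.
  then (x_3 || x_5 || x_7) forces x_5 = True.
All clauses satisfied.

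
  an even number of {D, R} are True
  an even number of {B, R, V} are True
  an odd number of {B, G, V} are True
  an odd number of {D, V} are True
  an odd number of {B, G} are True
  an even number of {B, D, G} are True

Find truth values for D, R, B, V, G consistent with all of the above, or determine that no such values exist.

D = True, R = True, B = True, V = False, G = False

{D, R}: 2 true → even ✓
{B, R, V}: 2 true → even ✓
{B, G, V}: 1 true → odd ✓
{D, V}: 1 true → odd ✓
{B, G}: 1 true → odd ✓
{B, D, G}: 2 true → even ✓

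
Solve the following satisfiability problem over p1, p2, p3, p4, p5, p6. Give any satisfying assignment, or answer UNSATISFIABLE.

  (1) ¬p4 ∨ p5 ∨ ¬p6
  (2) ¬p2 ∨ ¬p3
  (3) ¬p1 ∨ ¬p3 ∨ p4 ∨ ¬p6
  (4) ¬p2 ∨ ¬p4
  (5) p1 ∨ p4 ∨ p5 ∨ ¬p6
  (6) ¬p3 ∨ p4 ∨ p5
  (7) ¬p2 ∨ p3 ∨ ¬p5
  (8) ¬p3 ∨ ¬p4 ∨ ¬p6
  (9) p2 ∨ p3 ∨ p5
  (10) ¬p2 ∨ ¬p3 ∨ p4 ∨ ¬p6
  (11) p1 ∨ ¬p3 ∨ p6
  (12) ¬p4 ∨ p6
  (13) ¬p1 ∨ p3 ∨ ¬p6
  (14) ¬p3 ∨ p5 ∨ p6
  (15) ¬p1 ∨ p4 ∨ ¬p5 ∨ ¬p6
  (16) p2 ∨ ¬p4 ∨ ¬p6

p1: False; p2: False; p3: False; p4: False; p5: True; p6: True

Set p1 = False.
Set p2 = False.
Set p3 = False.
  then (p2 ∨ p3 ∨ p5) forces p5 = True.
Try p4 = True:
  (¬p4 ∨ p6) forces p6 = True.
  clause (p2 ∨ ¬p4 ∨ ¬p6) is falsified — backtrack.
So p4 = False.
Set p6 = True.
All clauses satisfied.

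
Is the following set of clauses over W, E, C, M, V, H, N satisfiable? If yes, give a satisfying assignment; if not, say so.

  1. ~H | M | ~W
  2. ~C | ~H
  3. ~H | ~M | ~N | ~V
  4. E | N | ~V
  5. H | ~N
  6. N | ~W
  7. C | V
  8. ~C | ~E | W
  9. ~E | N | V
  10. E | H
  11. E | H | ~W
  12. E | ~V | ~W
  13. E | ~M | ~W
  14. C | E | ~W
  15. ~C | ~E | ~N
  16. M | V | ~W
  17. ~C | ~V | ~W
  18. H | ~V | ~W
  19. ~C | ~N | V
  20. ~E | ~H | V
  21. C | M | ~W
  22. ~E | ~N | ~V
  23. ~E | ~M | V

W: False, E: True, C: False, M: False, V: True, H: False, N: False

Set W = False.
Set E = True.
  then (~C | ~E | W) forces C = False.
  then (C | V) forces V = True.
  then (~E | ~N | ~V) forces N = False.
Set M = False.
Set H = False.
All clauses satisfied.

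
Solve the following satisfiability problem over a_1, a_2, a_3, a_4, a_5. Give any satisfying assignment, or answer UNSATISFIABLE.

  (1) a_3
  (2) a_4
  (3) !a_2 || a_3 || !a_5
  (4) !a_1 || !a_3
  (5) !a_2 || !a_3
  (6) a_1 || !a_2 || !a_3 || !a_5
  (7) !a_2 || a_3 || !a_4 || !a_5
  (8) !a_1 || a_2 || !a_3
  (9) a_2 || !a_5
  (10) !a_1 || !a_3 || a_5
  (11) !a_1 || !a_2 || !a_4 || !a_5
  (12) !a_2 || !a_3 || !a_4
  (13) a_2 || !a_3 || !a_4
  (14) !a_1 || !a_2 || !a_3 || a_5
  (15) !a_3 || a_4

UNSATISFIABLE

Case a_2 = True:
  (a_3) forces a_3 = True.
  Clause (!a_2 || !a_3) is falsified — contradiction.
Case a_2 = False:
  (a_3) forces a_3 = True.
  (a_4) forces a_4 = True.
  Clause (a_2 || !a_3 || !a_4) is falsified — contradiction.
Both cases fail, so the formula is unsatisfiable.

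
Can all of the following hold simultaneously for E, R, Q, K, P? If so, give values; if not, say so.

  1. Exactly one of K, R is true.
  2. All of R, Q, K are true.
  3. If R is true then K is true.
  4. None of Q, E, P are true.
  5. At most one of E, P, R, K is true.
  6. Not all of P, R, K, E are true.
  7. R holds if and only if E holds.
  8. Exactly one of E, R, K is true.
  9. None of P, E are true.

Unsatisfiable

Case Q = True:
  Constraint (4) is violated (Q=T) — contradiction.
Case Q = False:
  Constraint (2) is violated (Q=F) — contradiction.
Both cases fail — unsatisfiable.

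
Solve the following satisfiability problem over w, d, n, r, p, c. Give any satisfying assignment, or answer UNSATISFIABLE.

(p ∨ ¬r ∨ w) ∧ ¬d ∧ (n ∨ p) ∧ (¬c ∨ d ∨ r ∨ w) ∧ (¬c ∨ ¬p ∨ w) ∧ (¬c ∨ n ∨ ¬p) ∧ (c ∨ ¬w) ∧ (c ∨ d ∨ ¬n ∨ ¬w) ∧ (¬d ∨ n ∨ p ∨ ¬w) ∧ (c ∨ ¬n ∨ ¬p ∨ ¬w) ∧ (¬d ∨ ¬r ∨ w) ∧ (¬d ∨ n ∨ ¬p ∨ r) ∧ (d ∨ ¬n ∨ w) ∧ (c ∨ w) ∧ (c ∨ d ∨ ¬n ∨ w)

w = True, d = False, n = True, r = True, p = True, c = True

Unit clause (¬d) forces d = False.
Try w = False:
  (d ∨ ¬n ∨ w) forces n = False.
  (n ∨ p) forces p = True.
  (¬c ∨ ¬p ∨ w) forces c = False.
  clause (c ∨ w) is falsified — backtrack.
So w = True.
  then (c ∨ ¬w) forces c = True.
Set n = True.
Set r = True.
Set p = True.
All clauses satisfied.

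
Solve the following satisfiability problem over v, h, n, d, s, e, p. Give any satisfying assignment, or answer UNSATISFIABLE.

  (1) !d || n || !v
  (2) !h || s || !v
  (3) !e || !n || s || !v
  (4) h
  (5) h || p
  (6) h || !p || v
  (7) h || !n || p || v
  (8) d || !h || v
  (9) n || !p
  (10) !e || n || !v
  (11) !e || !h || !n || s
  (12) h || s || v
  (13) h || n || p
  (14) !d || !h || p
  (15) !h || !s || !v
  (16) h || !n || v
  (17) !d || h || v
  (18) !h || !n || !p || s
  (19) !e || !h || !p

v: False; h: True; n: True; d: True; s: True; e: False; p: True

Unit clause (h) forces h = True.
Set v = False.
  then (d || !h || v) forces d = True.
  then (!d || !h || p) forces p = True.
  then (!e || !h || !p) forces e = False.
  then (n || !p) forces n = True.
  then (!h || !n || !p || s) forces s = True.
All clauses satisfied.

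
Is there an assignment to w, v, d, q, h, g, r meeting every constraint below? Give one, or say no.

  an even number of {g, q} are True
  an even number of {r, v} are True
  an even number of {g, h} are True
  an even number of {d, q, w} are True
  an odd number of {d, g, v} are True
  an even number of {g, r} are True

w = True; v = False; d = True; q = False; h = False; g = False; r = False

{g, q}: 0 true → even ✓
{r, v}: 0 true → even ✓
{g, h}: 0 true → even ✓
{d, q, w}: 2 true → even ✓
{d, g, v}: 1 true → odd ✓
{g, r}: 0 true → even ✓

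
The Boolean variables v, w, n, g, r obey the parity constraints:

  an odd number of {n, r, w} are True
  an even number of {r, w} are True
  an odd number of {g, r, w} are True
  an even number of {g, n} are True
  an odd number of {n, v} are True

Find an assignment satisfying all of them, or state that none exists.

v: False; w: False; n: True; g: True; r: False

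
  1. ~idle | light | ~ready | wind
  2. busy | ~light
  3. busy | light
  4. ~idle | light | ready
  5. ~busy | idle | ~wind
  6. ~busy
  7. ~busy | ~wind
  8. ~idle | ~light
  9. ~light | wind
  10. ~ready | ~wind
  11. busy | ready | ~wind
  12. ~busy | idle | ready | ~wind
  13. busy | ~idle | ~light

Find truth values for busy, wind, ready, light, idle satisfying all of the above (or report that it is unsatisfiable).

Case busy = True:
  Clause (~busy) is falsified — contradiction.
Case busy = False:
  (busy | ~light) forces light = False.
  Clause (busy | light) is falsified — contradiction.
Both cases fail, so the formula is unsatisfiable.

No satisfying assignment exists.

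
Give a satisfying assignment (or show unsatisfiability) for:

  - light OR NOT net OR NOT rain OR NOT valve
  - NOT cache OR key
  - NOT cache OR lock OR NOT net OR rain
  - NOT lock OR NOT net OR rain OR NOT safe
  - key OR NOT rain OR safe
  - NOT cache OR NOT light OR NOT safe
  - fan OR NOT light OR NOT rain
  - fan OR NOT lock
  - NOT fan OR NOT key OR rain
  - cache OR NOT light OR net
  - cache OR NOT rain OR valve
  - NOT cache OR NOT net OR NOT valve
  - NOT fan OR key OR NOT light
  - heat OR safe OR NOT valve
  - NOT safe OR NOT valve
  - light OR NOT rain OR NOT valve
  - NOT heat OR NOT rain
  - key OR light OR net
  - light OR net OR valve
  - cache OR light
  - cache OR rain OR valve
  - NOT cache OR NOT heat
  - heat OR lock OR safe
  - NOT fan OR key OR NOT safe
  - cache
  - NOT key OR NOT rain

Case cache = True:
  (NOT cache OR key) forces key = True.
  (NOT cache OR NOT heat) forces heat = False.
  (NOT key OR NOT rain) forces rain = False.
  (NOT fan OR NOT key OR rain) forces fan = False.
  (fan OR NOT lock) forces lock = False.
  (NOT cache OR lock OR NOT net OR rain) forces net = False.
  (heat OR lock OR safe) forces safe = True.
  (NOT cache OR NOT light OR NOT safe) forces light = False.
  (NOT safe OR NOT valve) forces valve = False.
  Clause (light OR net OR valve) is falsified — contradiction.
Case cache = False:
  Clause (cache) is falsified — contradiction.
Both cases fail, so the formula is unsatisfiable.

Unsatisfiable — no assignment works.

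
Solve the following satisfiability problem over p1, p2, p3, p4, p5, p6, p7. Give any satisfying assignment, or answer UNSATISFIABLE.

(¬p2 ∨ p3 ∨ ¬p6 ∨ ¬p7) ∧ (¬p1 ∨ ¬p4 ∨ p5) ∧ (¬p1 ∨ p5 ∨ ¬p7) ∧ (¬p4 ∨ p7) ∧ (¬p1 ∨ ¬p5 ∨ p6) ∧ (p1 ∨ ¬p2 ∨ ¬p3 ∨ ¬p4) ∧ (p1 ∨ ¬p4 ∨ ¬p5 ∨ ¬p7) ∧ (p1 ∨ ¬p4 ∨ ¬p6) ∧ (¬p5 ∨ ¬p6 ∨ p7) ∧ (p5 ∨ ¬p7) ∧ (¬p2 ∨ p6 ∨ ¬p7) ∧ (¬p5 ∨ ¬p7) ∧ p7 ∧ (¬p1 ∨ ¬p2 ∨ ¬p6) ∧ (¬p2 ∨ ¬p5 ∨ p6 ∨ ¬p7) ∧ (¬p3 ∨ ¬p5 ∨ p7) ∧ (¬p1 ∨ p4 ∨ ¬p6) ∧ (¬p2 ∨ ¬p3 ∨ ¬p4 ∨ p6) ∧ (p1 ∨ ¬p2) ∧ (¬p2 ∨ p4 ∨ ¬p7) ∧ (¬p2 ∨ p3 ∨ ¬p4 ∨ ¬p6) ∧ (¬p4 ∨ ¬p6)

Case p7 = True:
  (p5 ∨ ¬p7) forces p5 = True.
  Clause (¬p5 ∨ ¬p7) is falsified — contradiction.
Case p7 = False:
  Clause (p7) is falsified — contradiction.
Both cases fail, so the formula is unsatisfiable.

The formula is unsatisfiable.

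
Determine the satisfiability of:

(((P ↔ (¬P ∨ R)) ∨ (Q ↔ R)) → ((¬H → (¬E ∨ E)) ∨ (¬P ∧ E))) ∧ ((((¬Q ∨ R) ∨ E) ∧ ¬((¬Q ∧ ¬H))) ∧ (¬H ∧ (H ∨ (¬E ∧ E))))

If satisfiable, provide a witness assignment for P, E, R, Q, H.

No satisfying assignment exists.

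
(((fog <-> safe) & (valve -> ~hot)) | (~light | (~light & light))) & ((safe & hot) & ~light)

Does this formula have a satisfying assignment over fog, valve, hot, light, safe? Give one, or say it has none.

fog: False; valve: False; hot: True; light: False; safe: True

  ((fog <-> safe) & (valve -> ~hot)) | (~light | (~light & light)) = True
    (fog <-> safe) & (valve -> ~hot) = False
      fog <-> safe = False
      valve -> ~hot = True
        ~hot = False
    ~light | (~light & light) = True
      ~light = True
      ~light & light = False
        ~light = True
  (safe & hot) & ~light = True
    safe & hot = True
    ~light = True
Both conjuncts True, so the formula holds.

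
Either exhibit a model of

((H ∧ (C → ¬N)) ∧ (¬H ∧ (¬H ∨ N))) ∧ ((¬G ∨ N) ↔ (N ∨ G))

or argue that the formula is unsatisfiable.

Case H = True: the conjunct ¬H is False.
Case H = False: the conjunct H is False.
Both cases fail — unsatisfiable.

Unsatisfiable — no assignment works.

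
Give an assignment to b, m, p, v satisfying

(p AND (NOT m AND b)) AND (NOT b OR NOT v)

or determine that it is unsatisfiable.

b=T; m=F; p=T; v=F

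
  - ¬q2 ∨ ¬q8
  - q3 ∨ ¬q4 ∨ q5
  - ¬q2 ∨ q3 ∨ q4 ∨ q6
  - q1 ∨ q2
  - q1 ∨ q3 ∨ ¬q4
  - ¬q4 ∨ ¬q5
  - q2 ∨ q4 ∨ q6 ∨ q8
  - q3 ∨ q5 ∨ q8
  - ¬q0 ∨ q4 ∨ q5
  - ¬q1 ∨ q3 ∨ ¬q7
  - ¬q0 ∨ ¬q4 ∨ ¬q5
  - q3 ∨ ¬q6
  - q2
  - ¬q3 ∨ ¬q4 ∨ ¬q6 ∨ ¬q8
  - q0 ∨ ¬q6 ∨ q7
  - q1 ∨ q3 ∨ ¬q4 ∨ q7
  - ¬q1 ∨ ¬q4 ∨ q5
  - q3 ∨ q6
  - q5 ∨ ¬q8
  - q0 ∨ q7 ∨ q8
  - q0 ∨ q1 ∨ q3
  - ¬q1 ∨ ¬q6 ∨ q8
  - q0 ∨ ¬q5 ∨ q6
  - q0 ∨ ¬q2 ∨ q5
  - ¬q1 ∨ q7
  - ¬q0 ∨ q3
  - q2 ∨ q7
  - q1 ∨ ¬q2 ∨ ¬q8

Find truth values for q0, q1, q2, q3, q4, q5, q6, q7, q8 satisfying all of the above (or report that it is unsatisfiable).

Unit clause (q2) forces q2 = True.
In (¬q2 ∨ ¬q8) only ¬q8 is left, so q8 = False.
Set q0 = True.
  then (¬q0 ∨ q3) forces q3 = True.
Set q1 = False.
Set q4 = False.
  then (¬q0 ∨ q4 ∨ q5) forces q5 = True.
Set q6 = False.
Set q7 = False.
All clauses satisfied.

q0=T; q1=F; q2=T; q3=T; q4=F; q5=T; q6=F; q7=F; q8=F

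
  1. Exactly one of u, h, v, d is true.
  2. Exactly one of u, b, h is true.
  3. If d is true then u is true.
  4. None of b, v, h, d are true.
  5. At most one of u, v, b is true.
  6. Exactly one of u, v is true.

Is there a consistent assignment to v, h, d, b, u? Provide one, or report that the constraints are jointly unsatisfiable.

v: False, h: False, d: False, b: False, u: True

  (1) {u, h, v, d}: 1 true — exactly one ✓
  (2) {u, b, h}: 1 true — exactly one ✓
  (3) d=F ⇒ u: vacuous ✓
  (4) {b, v, h, d}: 0 true — none ✓
  (5) {u, v, b}: 1 true — at most one ✓
  (6) {u, v}: 1 true — exactly one ✓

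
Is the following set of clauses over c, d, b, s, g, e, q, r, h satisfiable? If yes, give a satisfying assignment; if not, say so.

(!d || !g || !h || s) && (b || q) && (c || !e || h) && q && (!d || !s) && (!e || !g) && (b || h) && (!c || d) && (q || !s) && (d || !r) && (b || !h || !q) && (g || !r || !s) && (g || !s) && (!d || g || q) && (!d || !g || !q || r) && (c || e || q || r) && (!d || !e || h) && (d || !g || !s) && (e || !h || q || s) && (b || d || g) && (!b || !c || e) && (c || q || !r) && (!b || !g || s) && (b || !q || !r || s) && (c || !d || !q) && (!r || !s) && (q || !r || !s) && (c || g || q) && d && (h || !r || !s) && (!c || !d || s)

UNSATISFIABLE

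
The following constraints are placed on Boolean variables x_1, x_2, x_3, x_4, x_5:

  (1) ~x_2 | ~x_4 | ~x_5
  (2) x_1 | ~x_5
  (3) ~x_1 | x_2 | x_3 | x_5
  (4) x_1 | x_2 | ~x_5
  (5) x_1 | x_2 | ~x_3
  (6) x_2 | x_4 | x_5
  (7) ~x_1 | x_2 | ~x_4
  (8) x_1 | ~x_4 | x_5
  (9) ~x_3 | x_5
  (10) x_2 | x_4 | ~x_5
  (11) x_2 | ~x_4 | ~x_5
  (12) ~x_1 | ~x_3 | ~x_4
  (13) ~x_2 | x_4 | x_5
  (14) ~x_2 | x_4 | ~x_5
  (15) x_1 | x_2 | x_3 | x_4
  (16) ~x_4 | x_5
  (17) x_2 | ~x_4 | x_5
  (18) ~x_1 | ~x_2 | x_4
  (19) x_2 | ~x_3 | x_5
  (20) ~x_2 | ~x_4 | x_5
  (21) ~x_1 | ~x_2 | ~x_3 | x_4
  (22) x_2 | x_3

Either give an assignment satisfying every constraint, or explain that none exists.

Case x_4 = True:
  (~x_4 | x_5) forces x_5 = True.
  (~x_2 | ~x_4 | ~x_5) forces x_2 = False.
  Clause (x_2 | ~x_4 | ~x_5) is falsified — contradiction.
Case x_4 = False:
  If x_2 = True:
    (~x_2 | x_4 | x_5) forces x_5 = True.
    clause (~x_2 | x_4 | ~x_5) is falsified.
  If x_2 = False:
    (x_2 | x_4 | x_5) forces x_5 = True.
    clause (x_2 | x_4 | ~x_5) is falsified.
  Every sub-case reaches a contradiction.
Both cases fail, so the formula is unsatisfiable.

The formula is unsatisfiable.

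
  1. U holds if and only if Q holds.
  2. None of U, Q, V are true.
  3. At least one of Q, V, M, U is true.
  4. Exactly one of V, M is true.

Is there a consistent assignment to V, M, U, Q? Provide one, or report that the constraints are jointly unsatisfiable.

V = False; M = True; U = False; Q = False

  (1) U=F, Q=F — same ✓
  (2) {U, Q, V}: 0 true — none ✓
  (3) {Q, V, M, U}: 1 true — at least one ✓
  (4) {V, M}: 1 true — exactly one ✓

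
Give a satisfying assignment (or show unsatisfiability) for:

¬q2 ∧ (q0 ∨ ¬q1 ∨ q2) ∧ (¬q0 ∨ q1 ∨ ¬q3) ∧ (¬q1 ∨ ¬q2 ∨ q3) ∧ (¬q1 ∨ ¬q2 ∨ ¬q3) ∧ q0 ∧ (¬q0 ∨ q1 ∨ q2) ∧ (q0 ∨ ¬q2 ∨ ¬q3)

Unit clause (¬q2) forces q2 = False.
Unit clause (q0) forces q0 = True.
In (¬q0 ∨ q1 ∨ q2) only q1 is left, so q1 = True.
Set q3 = False.
All clauses satisfied.

q0=T; q1=T; q2=F; q3=F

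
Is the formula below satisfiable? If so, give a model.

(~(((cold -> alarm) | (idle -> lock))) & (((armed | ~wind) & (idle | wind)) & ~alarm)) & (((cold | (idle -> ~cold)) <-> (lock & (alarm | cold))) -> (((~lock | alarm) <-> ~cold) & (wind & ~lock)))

cold=T, idle=T, alarm=F, armed=T, lock=F, wind=T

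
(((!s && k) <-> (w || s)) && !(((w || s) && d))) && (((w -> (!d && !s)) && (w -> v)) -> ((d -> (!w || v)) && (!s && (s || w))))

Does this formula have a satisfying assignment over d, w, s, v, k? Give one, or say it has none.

d = False, w = True, s = False, v = False, k = True

  ((!s && k) <-> (w || s)) && !(((w || s) && d)) = True
    (!s && k) <-> (w || s) = True
      !s && k = True
        !s = True
      w || s = True
    !(((w || s) && d)) = True
      (w || s) && d = False
        w || s = True
  ((w -> (!d && !s)) && (w -> v)) -> ((d -> (!w || v)) && (!s && (s || w))) = True
    (w -> (!d && !s)) && (w -> v) = False
      w -> (!d && !s) = True
        !d && !s = True
          !d = True
          !s = True
      w -> v = False
    (d -> (!w || v)) && (!s && (s || w)) = True
      d -> (!w || v) = True
        !w || v = False
          !w = False
      !s && (s || w) = True
        !s = True
        s || w = True
Both conjuncts True, so the formula holds.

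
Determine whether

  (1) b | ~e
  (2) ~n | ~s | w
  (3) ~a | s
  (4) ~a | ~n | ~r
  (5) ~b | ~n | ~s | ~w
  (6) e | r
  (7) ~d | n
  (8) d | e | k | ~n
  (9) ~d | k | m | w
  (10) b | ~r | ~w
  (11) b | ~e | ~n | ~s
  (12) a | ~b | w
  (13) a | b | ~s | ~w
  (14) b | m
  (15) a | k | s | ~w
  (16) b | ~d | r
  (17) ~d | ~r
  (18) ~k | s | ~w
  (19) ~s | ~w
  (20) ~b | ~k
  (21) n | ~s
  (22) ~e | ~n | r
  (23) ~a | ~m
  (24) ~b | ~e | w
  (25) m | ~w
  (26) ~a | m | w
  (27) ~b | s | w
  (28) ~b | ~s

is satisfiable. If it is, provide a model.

m=T, k=T, d=F, e=F, b=F, s=F, a=F, n=T, w=F, r=T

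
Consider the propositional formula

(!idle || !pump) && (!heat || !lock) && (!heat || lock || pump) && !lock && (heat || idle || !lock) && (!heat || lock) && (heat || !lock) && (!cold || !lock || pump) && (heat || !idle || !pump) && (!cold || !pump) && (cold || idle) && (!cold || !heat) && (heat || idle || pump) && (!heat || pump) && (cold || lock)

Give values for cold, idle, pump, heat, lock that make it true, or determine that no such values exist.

Unit clause (!lock) forces lock = False.
In (!heat || lock) only !heat is left, so heat = False.
In (cold || lock) only cold is left, so cold = True.
In (!cold || !pump) only !pump is left, so pump = False.
In (heat || idle || pump) only idle is left, so idle = True.
All clauses satisfied.

cold = True, idle = True, pump = False, heat = False, lock = False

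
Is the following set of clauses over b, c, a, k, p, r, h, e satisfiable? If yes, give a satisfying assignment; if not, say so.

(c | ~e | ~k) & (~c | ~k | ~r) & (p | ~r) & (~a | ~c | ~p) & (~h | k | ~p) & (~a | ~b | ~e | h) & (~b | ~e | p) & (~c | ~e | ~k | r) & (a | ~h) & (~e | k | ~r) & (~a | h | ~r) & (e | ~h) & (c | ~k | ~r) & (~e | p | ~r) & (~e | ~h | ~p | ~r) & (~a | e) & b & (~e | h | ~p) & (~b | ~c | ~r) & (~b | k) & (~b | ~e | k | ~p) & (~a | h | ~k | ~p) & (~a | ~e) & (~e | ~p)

b = True, c = False, a = False, k = True, p = True, r = False, h = False, e = False

Unit clause (b) forces b = True.
In (~b | k) only k is left, so k = True.
Set c = False.
  then (c | ~e | ~k) forces e = False.
  then (e | ~h) forces h = False.
  then (c | ~k | ~r) forces r = False.
  then (~a | e) forces a = False.
Set p = True.
All clauses satisfied.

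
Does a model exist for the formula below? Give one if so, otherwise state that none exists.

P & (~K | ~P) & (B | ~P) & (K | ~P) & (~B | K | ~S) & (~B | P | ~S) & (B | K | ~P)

UNSATISFIABLE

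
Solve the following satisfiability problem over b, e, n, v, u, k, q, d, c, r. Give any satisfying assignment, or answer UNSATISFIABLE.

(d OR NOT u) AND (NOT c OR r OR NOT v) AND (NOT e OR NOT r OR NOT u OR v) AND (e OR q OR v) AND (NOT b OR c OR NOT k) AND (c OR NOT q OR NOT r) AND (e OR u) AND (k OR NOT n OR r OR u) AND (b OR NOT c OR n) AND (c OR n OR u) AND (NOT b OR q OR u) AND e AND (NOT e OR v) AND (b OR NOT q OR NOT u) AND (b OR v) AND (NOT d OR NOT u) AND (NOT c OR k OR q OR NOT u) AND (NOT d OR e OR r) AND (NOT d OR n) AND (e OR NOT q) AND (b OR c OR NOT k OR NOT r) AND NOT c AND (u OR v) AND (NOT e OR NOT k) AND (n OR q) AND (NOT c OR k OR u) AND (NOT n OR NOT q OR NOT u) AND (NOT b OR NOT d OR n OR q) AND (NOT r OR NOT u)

b = False; e = True; n = True; v = True; u = False; k = False; q = False; d = True; c = False; r = True

Unit clause (e) forces e = True.
In (NOT e OR v) only v is left, so v = True.
Unit clause (NOT c) forces c = False.
In (NOT e OR NOT k) only NOT k is left, so k = False.
Set b = False.
Try n = False:
  (c OR n OR u) forces u = True.
  (d OR NOT u) forces d = True.
  clause (NOT d OR NOT u) is falsified — backtrack.
So n = True.
Try u = True:
  (d OR NOT u) forces d = True.
  clause (NOT d OR NOT u) is falsified — backtrack.
So u = False.
  then (k OR NOT n OR r OR u) forces r = True.
  then (c OR NOT q OR NOT r) forces q = False.
Set d = True.
All clauses satisfied.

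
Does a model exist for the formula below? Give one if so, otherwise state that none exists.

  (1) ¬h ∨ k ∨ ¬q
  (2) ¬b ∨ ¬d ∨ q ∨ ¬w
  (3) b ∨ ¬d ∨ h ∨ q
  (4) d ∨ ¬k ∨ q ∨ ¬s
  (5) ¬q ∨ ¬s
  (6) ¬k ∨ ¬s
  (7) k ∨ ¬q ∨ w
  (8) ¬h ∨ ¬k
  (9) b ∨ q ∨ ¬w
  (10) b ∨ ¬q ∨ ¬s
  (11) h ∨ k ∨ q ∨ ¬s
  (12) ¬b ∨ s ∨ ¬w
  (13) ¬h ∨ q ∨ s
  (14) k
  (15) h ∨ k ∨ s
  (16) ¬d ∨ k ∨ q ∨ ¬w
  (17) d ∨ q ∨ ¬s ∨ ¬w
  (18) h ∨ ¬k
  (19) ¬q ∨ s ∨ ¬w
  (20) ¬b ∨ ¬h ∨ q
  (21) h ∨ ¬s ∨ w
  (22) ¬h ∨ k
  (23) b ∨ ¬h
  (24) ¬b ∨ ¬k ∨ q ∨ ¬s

No satisfying assignment exists.

Case k = True:
  (¬k ∨ ¬s) forces s = False.
  (¬h ∨ ¬k) forces h = False.
  Clause (h ∨ ¬k) is falsified — contradiction.
Case k = False:
  Clause (k) is falsified — contradiction.
Both cases fail, so the formula is unsatisfiable.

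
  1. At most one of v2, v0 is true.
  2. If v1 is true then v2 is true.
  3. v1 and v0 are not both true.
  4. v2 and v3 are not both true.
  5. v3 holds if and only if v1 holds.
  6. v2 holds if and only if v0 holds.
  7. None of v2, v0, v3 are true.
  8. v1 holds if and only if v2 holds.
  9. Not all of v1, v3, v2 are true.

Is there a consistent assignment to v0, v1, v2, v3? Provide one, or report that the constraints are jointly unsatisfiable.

v0=F; v1=F; v2=F; v3=F

  (1) {v2, v0}: 0 true — at most one ✓
  (2) v1=F ⇒ v2: vacuous ✓
  (3) v1=F, v0=F — not both ✓
  (4) v2=F, v3=F — not both ✓
  (5) v3=F, v1=F — same ✓
  (6) v2=F, v0=F — same ✓
  (7) {v2, v0, v3}: 0 true — none ✓
  (8) v1=F, v2=F — same ✓
  (9) {v1, v3, v2}: 0/3 true — not all ✓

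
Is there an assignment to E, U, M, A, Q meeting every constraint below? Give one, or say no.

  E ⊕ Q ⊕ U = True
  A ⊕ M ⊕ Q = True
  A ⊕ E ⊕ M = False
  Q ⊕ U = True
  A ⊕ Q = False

E = False, U = False, M = True, A = True, Q = True

E ⊕ Q ⊕ U = F ⊕ T ⊕ F = True ✓
A ⊕ M ⊕ Q = T ⊕ T ⊕ T = True ✓
A ⊕ E ⊕ M = T ⊕ F ⊕ T = False ✓
Q ⊕ U = T ⊕ F = True ✓
A ⊕ Q = T ⊕ T = False ✓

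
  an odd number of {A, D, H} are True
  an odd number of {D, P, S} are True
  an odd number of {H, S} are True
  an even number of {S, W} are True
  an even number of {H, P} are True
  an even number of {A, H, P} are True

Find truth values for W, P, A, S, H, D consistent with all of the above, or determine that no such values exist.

W=F, P=T, A=F, S=F, H=T, D=F

{A, D, H}: 1 true → odd ✓
{D, P, S}: 1 true → odd ✓
{H, S}: 1 true → odd ✓
{S, W}: 0 true → even ✓
{H, P}: 2 true → even ✓
{A, H, P}: 2 true → even ✓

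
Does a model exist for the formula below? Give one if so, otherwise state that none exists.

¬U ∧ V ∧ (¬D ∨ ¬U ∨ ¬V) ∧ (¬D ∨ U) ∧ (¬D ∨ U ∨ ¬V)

Unit clause (¬U) forces U = False.
Unit clause (V) forces V = True.
In (¬D ∨ U) only ¬D is left, so D = False.
All clauses satisfied.

V = True, D = False, U = False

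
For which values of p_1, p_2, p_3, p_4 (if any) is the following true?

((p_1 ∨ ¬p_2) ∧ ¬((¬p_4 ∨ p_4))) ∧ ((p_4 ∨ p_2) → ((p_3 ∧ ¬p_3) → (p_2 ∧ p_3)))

UNSATISFIABLE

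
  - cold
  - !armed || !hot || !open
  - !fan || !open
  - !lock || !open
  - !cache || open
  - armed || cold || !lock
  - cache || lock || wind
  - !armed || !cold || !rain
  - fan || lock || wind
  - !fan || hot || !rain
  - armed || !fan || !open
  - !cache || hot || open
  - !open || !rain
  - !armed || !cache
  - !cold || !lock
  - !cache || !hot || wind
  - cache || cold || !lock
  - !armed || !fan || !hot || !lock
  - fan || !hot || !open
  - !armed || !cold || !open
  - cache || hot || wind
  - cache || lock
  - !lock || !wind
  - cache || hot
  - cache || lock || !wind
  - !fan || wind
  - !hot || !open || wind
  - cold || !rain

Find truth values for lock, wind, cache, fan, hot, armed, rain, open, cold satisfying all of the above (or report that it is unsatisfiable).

Unit clause (cold) forces cold = True.
In (!cold || !lock) only !lock is left, so lock = False.
In (cache || lock) only cache is left, so cache = True.
In (!cache || open) only open is left, so open = True.
In (!open || !rain) only !rain is left, so rain = False.
In (!armed || !cache) only !armed is left, so armed = False.
In (!fan || !open) only !fan is left, so fan = False.
In (fan || lock || wind) only wind is left, so wind = True.
In (fan || !hot || !open) only !hot is left, so hot = False.
All clauses satisfied.

lock: False; wind: True; cache: True; fan: False; hot: False; armed: False; rain: False; open: True; cold: True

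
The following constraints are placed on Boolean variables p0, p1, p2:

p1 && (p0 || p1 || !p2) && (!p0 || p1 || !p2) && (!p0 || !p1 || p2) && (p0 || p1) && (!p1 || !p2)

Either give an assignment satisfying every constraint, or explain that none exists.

Unit clause (p1) forces p1 = True.
In (!p1 || !p2) only !p2 is left, so p2 = False.
In (!p0 || !p1 || p2) only !p0 is left, so p0 = False.
All clauses satisfied.

p0 = False, p1 = True, p2 = False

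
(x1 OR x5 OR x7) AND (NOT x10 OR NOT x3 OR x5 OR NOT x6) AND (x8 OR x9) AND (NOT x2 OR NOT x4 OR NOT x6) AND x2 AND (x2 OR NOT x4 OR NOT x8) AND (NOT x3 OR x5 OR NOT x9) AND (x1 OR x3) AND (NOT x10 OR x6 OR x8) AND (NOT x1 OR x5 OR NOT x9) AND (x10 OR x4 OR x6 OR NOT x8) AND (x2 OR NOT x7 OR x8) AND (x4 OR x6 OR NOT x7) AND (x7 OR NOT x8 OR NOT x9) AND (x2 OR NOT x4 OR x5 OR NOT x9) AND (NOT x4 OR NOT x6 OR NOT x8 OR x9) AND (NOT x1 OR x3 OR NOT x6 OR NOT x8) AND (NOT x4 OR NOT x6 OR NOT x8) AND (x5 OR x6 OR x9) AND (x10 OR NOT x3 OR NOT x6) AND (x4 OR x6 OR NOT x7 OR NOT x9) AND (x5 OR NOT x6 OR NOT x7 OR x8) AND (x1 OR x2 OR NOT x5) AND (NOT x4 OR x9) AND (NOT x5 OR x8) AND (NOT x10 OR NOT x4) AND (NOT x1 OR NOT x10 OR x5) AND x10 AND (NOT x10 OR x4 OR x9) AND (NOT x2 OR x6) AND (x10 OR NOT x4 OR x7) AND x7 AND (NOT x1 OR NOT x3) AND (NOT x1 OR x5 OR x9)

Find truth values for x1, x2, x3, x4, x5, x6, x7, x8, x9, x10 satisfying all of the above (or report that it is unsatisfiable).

Unit clause (x2) forces x2 = True.
Unit clause (x10) forces x10 = True.
In (NOT x2 OR x6) only x6 is left, so x6 = True.
Unit clause (x7) forces x7 = True.
In (NOT x2 OR NOT x4 OR NOT x6) only NOT x4 is left, so x4 = False.
In (NOT x10 OR x4 OR x9) only x9 is left, so x9 = True.
Set x1 = False.
  then (x1 OR x3) forces x3 = True.
  then (NOT x10 OR NOT x3 OR x5 OR NOT x6) forces x5 = True.
  then (NOT x5 OR x8) forces x8 = True.
All clauses satisfied.

x1 = False; x2 = True; x3 = True; x4 = False; x5 = True; x6 = True; x7 = True; x8 = True; x9 = True; x10 = True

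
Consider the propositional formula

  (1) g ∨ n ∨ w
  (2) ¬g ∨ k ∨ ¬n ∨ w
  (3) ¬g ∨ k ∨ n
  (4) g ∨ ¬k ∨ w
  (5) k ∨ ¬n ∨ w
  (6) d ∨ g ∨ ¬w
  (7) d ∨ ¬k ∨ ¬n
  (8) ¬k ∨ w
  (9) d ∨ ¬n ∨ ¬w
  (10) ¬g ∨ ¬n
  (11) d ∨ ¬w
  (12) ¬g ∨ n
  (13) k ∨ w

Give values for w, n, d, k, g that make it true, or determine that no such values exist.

Try w = False:
  (¬k ∨ w) forces k = False.
  clause (k ∨ w) is falsified — backtrack.
So w = True.
  then (d ∨ ¬w) forces d = True.
Set n = True.
  then (¬g ∨ ¬n) forces g = False.
Set k = True.
All clauses satisfied.

w = True, n = True, d = True, k = True, g = False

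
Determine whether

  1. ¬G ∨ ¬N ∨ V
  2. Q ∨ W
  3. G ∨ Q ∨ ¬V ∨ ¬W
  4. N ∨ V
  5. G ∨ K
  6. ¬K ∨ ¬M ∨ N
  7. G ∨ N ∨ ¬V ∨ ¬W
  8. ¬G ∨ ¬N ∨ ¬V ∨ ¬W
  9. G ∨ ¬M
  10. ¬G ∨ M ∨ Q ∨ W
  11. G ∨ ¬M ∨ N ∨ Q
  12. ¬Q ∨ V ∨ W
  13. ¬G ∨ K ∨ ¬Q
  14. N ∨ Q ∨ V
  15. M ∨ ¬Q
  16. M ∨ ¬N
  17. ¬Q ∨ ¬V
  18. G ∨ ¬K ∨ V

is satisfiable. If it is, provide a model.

Set V = True.
  then (¬Q ∨ ¬V) forces Q = False.
  then (Q ∨ W) forces W = True.
  then (G ∨ Q ∨ ¬V ∨ ¬W) forces G = True.
  then (¬G ∨ ¬N ∨ ¬V ∨ ¬W) forces N = False.
Set K = False.
Set M = False.
All clauses satisfied.

V: True, K: False, Q: False, M: False, W: True, G: True, N: False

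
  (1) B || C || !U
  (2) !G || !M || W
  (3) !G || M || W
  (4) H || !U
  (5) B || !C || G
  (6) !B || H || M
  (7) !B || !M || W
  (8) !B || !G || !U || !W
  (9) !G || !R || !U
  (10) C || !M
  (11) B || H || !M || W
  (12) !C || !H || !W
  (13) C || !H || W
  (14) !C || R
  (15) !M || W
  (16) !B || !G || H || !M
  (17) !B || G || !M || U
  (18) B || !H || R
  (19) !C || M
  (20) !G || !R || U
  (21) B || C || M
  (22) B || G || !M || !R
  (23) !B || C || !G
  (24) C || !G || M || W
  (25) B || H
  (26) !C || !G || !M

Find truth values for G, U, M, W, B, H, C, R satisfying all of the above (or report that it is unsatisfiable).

G: False, U: False, M: False, W: True, B: True, H: True, C: False, R: False

Set G = False.
Set U = False.
Try M = True:
  (C || !M) forces C = True.
  (B || !C || G) forces B = True.
  clause (!B || G || !M || U) is falsified — backtrack.
So M = False.
  then (!C || M) forces C = False.
  then (B || C || M) forces B = True.
  then (!B || H || M) forces H = True.
  then (C || !H || W) forces W = True.
Set R = False.
All clauses satisfied.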